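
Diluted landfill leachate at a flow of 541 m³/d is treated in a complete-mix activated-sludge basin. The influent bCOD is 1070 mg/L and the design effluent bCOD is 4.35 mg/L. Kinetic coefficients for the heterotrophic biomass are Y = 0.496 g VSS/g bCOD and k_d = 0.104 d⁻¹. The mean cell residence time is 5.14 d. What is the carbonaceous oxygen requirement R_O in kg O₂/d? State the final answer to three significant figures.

The observed yield is Y_obs = Y/(1 + k_d·θ_c) = 0.496 / (1 + 0.104 × 5.14) = 0.496 / 1.535 = 0.3232 g VSS per g bCOD removed.
Mass of bCOD removed per day: Q(S₀ − S) = 541 × 1066 g/m³ = 576.5 kg/d.
P_X = Y_obs·Q·(S₀ − S) = 0.3232 × 576.5 = 186.3 kg VSS/d.
R_O = Q·(S₀ − S) − 1.42·P_X = 576.5 − 1.42 × 186.3 = 311.9 kg O₂/d.

R_O ≈ 312 kg O₂/d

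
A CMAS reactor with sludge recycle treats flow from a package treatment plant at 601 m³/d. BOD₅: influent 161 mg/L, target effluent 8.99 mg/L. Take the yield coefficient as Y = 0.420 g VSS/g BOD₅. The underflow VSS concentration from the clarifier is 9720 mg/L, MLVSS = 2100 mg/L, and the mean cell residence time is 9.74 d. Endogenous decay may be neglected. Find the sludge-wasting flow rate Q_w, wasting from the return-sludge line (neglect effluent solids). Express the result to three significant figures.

Q_w ≈ 3.95 m³/d

Biomass mass balance (decay neglected): V·X = Y·Q·(S₀ − S)·θ_c, so V = 0.420 × 601 × (161 − 8.99) × 9.74 / 2100 = 178.0 m³.
θ_c = V·X/(Q_w·X_r) when wasting from the recycle, so Q_w = V·X/(θ_c·X_r) = 178.0 × 2100 / (9.74 × 9720) = 3.948 m³/d.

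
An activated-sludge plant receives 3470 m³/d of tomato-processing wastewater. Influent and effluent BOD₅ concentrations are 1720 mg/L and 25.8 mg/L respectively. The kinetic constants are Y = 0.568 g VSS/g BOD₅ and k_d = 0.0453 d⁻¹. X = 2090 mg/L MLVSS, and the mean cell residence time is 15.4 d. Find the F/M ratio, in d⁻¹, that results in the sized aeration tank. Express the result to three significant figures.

Rearranging the biomass balance for a CMAS with decay, V = Y·Q·ΔS·θ_c / [X·(1+k_d θ_c)] = 0.568 × 3470 × (1720 − 25.8) × 15.4 / [2090 × (1 + 0.0453 × 15.4)] = 5.14×10^7 / 3548 = 14494 m³.
F/M = Q·S₀ / (V·X) = 3470 × 1720 / (14494 × 2090) = 0.1970 g BOD₅·(g VSS·d)⁻¹.

F/M ≈ 0.197 d⁻¹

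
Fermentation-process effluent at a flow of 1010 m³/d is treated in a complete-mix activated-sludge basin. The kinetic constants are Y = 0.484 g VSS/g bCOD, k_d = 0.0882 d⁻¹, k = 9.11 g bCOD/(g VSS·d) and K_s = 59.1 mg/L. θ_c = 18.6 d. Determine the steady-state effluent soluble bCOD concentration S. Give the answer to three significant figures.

From the Monod/SRT balance for a CMAS, S = K_s·(1+k_d θ_c)/[θ_c·(Y k − k_d) − 1] = 59.1 × (1 + 0.0882 × 18.6) / [18.6 × (0.484 × 9.11 − 0.0882) − 1] = 156.1 / 79.37 = 1.966 mg/L.

S ≈ 1.97 mg/L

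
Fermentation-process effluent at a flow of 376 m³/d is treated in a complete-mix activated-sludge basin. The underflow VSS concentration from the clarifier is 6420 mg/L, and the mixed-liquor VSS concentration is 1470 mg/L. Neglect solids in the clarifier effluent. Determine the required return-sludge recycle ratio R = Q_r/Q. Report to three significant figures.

R ≈ 0.297

Solids balance on the clarifier gives (1+R)X = R·X_r, so R = X/(X_r − X) = 1470 / (6420 − 1470) = 0.2970.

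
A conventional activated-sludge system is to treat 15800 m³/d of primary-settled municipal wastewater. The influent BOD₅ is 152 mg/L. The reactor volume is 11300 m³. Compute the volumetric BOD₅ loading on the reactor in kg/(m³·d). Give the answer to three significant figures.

L_v = Q S₀ / V = 15800 × 152 × 10⁻³ / 11300 = 0.2125 kg/(m³·d).

L_v ≈ 0.213 kg BOD₅/(m³·d)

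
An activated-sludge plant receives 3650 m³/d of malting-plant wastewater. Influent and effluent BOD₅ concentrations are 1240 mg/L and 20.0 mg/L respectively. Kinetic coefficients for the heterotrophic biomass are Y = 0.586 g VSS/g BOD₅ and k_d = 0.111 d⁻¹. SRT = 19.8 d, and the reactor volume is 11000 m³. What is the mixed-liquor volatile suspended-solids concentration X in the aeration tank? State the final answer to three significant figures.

Solving the biomass balance for X: X = Y Q (S₀−S) θ_c / [V (1+k_d θ_c)] = 0.586 × 3650 × (1240 − 20.0) × 19.8 / [11000 × (1 + 0.111 × 19.8)] = 1469 mg/L.

X ≈ 1470 mg/L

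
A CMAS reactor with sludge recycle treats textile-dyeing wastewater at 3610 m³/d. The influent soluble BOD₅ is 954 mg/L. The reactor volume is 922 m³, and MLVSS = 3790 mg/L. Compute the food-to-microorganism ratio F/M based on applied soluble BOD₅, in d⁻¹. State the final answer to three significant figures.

Food-to-microorganism ratio F/M = Q S₀ / (V X) = 3610 × 954 / (922.0 × 3790) = 0.9856 d⁻¹.

F/M ≈ 0.986 d⁻¹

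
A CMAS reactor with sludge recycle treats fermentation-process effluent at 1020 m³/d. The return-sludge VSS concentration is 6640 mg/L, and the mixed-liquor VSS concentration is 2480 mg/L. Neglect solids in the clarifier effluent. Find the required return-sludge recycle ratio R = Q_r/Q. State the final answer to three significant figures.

Mass balance around the secondary clarifier (neglecting effluent solids): R = X / (X_r − X) = 2480 / (6640 − 2480) = 0.5962.

R ≈ 0.596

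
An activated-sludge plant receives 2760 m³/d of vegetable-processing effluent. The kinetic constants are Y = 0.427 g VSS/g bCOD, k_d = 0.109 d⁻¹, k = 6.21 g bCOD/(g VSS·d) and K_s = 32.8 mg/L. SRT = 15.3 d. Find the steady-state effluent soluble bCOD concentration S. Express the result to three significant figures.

Effluent substrate depends only on kinetics and SRT: S = K_s(1 + k_d θ_c) / [θ_c(Yk − k_d) − 1] = 32.8 × (1 + 0.109 × 15.3) / [15.3 × (0.427 × 6.21 − 0.109) − 1] = 87.50 / 37.90 = 2.309 mg/L.

S ≈ 2.31 mg/L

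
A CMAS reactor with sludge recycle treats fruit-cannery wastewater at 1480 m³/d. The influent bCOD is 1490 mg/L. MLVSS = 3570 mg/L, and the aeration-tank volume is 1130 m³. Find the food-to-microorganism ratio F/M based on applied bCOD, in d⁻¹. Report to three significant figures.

F/M ≈ 0.547 d⁻¹

F/M = applied load / biomass = Q·S₀/(V·X) = 1480 × 1490 / (1130 × 3570) = 0.5466 d⁻¹.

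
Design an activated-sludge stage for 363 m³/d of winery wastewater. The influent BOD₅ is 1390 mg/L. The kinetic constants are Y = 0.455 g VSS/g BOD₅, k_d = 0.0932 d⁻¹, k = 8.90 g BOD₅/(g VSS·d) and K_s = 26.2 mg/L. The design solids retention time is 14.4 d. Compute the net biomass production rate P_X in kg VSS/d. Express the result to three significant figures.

From the Monod/SRT balance for a CMAS, S = K_s·(1+k_d θ_c)/[θ_c·(Y k − k_d) − 1] = 26.2 × (1 + 0.0932 × 14.4) / [14.4 × (0.455 × 8.90 − 0.0932) − 1] = 61.36 / 55.97 = 1.096 mg/L.
Y_obs = Y / (1 + k_d θ_c) = 0.455 / (1 + 0.0932 × 14.4) = 0.455 / 2.342 = 0.1943.
Mass of BOD₅ removed per day: Q(S₀ − S) = 363 × 1389 g/m³ = 504.2 kg/d.
P_X = Y_obs · Q(S₀ − S) = 0.1943 × 504.2 = 97.95 kg VSS/d.

P_X ≈ 97.9 kg VSS/d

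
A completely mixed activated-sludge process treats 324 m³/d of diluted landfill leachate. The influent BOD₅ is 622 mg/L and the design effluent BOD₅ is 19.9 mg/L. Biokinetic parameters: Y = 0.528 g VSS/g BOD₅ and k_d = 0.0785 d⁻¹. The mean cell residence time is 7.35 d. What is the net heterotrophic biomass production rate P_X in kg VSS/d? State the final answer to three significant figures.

Observed yield with endogenous decay: Y_obs = Y / (1 + k_d·θ_c) = 0.528 / (1 + 0.0785 × 7.35) = 0.528 / 1.577 = 0.3348 g VSS/g BOD₅.
ΔS = 622 − 19.9 = 602.1 mg/L, so the substrate removal rate is 324 × 602.1/1000 = 195.1 kg BOD₅/d.
P_X = Y_obs · Q(S₀ − S) = 0.3348 × 195.1 = 65.32 kg VSS/d.

P_X ≈ 65.3 kg VSS/d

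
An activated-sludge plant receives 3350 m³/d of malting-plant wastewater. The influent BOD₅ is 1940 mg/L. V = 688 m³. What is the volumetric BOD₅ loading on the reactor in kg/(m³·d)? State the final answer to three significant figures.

L_v ≈ 9.45 kg BOD₅/(m³·d)

L_v = Q S₀ / V = 3350 × 1940 × 10⁻³ / 688.0 = 9.446 kg/(m³·d).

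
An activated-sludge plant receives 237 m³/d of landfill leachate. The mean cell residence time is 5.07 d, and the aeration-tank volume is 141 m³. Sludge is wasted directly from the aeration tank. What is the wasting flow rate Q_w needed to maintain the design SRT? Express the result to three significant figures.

Q_w ≈ 27.8 m³/d

Wasting from the aeration tank: Q_w = V / θ_c = 141.0 / 5.07 = 27.81 m³/d.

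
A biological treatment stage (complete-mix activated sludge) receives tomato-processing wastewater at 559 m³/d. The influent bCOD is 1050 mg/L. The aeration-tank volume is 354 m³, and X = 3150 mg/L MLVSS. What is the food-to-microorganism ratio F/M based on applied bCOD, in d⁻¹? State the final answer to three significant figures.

F/M = Q·S₀ / (V·X) = 559 × 1050 / (354.0 × 3150) = 0.5264 g bCOD·(g VSS·d)⁻¹.

F/M ≈ 0.526 d⁻¹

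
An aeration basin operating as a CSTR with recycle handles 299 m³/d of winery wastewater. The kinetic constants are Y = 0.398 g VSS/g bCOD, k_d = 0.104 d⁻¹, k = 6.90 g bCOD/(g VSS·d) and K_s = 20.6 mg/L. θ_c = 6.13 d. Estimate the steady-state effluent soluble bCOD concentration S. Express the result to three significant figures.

S ≈ 2.22 mg/L

Effluent substrate depends only on kinetics and SRT: S = K_s(1 + k_d θ_c) / [θ_c(Yk − k_d) − 1] = 20.6 × (1 + 0.104 × 6.13) / [6.13 × (0.398 × 6.90 − 0.104) − 1] = 33.73 / 15.20 = 2.220 mg/L.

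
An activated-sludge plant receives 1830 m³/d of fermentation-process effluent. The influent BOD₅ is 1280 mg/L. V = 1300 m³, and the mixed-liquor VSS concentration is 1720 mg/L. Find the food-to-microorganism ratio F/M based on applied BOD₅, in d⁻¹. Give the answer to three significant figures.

F/M ≈ 1.05 d⁻¹

Food-to-microorganism ratio F/M = Q S₀ / (V X) = 1830 × 1280 / (1300 × 1720) = 1.048 d⁻¹.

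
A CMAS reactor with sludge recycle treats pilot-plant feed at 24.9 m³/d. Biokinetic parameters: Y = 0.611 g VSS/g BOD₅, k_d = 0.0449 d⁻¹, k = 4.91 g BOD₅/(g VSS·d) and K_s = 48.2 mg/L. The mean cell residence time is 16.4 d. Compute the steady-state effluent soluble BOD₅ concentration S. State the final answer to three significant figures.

S ≈ 1.76 mg/L

Effluent substrate depends only on kinetics and SRT: S = K_s(1 + k_d θ_c) / [θ_c(Yk − k_d) − 1] = 48.2 × (1 + 0.0449 × 16.4) / [16.4 × (0.611 × 4.91 − 0.0449) − 1] = 83.69 / 47.46 = 1.763 mg/L.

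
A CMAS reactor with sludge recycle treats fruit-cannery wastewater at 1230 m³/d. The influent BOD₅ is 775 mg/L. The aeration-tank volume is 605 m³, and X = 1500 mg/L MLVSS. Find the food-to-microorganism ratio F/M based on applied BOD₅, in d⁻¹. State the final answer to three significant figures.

F/M = applied load / biomass = Q·S₀/(V·X) = 1230 × 775 / (605.0 × 1500) = 1.050 d⁻¹.

F/M ≈ 1.05 d⁻¹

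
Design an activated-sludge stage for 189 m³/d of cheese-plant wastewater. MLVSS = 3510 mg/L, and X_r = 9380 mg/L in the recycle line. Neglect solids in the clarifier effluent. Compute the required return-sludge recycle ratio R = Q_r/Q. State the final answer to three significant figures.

R = Q_r/Q = X/(X_r − X) = 3510 / (9380 − 3510) = 0.5980.

R ≈ 0.598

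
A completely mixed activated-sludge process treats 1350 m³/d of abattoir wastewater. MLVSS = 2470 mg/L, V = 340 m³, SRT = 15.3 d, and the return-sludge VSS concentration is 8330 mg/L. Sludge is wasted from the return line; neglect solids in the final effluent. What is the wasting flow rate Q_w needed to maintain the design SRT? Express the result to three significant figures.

Q_w ≈ 6.59 m³/d

Q_w = (V·X)/(θ_c X_r) = 340.0 × 2470 / (15.3 × 8330) = 6.589 m³/d.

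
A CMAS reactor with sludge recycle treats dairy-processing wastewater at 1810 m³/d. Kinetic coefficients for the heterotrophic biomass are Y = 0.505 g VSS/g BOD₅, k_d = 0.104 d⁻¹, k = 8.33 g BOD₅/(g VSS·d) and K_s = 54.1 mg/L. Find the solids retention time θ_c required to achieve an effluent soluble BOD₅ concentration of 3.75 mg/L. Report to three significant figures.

At the target effluent, Y k S/(K_s+S) = 0.505×8.33×3.75/57.85 = 0.2727 d⁻¹.
Then 1/θ_c = μ − k_d = 0.2727 − 0.104 = 0.1687 d⁻¹, giving θ_c = 5.928 d.

θ_c ≈ 5.93 d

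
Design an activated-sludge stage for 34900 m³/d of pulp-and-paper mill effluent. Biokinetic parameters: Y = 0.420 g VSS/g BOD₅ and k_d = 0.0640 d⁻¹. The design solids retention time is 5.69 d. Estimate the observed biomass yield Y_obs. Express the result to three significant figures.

The observed yield is Y_obs = Y/(1 + k_d·θ_c) = 0.420 / (1 + 0.0640 × 5.69) = 0.420 / 1.364 = 0.3079 g VSS per g BOD₅ removed.

Y_obs ≈ 0.308 g VSS/g BOD₅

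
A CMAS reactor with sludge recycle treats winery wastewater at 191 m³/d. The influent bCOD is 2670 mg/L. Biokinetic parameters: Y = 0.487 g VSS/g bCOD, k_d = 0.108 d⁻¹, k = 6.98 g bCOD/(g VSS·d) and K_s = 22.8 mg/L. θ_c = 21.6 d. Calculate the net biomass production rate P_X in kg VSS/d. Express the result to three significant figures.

P_X ≈ 74.5 kg VSS/d

Effluent substrate depends only on kinetics and SRT: S = K_s(1 + k_d θ_c) / [θ_c(Yk − k_d) − 1] = 22.8 × (1 + 0.108 × 21.6) / [21.6 × (0.487 × 6.98 − 0.108) − 1] = 75.99 / 70.09 = 1.084 mg/L.
The observed yield is Y_obs = Y/(1 + k_d·θ_c) = 0.487 / (1 + 0.108 × 21.6) = 0.487 / 3.333 = 0.1461 g VSS per g bCOD removed.
Substrate removed = Q·(S₀ − S) = 191 m³/d × (2670 − 1.08) g/m³ = 5.1×10^5 g/d = 509.8 kg/d.
So the net sludge growth is P_X = 0.1461 × 509.8 = 74.49 kg VSS/d.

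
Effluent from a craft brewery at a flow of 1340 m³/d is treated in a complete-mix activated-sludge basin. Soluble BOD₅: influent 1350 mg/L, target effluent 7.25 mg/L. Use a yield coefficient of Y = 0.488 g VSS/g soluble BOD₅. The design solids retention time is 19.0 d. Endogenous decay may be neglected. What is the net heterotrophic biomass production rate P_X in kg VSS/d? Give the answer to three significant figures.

With endogenous decay neglected, the observed yield equals the true yield: Y_obs = Y = 0.488 g VSS/g soluble BOD₅.
Mass of soluble BOD₅ removed per day: Q(S₀ − S) = 1340 × 1343 g/m³ = 1799 kg/d.
So the net sludge growth is P_X = 0.4880 × 1799 = 878.1 kg VSS/d.

P_X ≈ 878 kg VSS/d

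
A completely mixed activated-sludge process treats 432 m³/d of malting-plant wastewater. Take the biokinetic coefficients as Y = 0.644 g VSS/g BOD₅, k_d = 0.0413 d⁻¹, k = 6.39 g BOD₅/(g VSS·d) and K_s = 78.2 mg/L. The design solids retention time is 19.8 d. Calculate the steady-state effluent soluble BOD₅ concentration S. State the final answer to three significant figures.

Effluent substrate depends only on kinetics and SRT: S = K_s(1 + k_d θ_c) / [θ_c(Yk − k_d) − 1] = 78.2 × (1 + 0.0413 × 19.8) / [19.8 × (0.644 × 6.39 − 0.0413) − 1] = 142.1 / 79.66 = 1.784 mg/L.

S ≈ 1.78 mg/L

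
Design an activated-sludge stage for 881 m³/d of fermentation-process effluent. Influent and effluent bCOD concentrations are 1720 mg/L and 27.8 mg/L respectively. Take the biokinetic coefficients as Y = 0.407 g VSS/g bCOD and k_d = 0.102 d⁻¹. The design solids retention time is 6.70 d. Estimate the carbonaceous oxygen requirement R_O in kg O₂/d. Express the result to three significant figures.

R_O ≈ 979 kg O₂/d

Correct the yield for decay: Y_obs = Y/(1 + k_d θ_c) = 0.407 / (1 + 0.102 × 6.70) = 0.407 / 1.683 = 0.2418.
Q·(S₀ − S) = 881 × (1720 − 27.8) × 10⁻³ = 1491 kg/d removed.
Biomass synthesised: P_X = Y_obs × 1491 = 360.4 kg VSS/d.
R_O = Q·(S₀ − S) − 1.42·P_X = 1491 − 1.42 × 360.4 = 979.0 kg O₂/d.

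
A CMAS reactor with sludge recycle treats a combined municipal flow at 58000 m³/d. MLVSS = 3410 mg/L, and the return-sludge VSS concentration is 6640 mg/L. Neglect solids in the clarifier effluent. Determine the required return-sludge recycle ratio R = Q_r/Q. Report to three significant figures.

R = Q_r/Q = X/(X_r − X) = 3410 / (6640 − 3410) = 1.056.

R ≈ 1.06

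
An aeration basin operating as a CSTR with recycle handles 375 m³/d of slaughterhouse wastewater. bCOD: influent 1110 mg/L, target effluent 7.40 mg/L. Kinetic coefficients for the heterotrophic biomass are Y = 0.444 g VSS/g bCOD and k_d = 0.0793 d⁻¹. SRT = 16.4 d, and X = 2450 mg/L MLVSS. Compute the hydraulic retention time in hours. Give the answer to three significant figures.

τ ≈ 34.2 h

From the SRT design equation V = Y Q (S₀−S) θ_c / [X (1 + k_d θ_c)] = 0.444 × 375 × (1110 − 7.40) × 16.4 / [2450 × (1 + 0.0793 × 16.4)] = 3.01×10^6 / 5636 = 534.2 m³.
HRT = V/Q = 534.2 m³ / 375 m³·d⁻¹ = 1.424 d × 24 = 34.19 h.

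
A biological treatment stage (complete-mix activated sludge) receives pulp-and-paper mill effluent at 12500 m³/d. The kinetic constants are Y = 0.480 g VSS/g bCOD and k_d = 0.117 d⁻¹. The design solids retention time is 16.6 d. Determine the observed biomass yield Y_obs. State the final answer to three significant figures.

Y_obs = Y / (1 + k_d θ_c) = 0.480 / (1 + 0.117 × 16.6) = 0.480 / 2.942 = 0.1631.

Y_obs ≈ 0.163 g VSS/g bCOD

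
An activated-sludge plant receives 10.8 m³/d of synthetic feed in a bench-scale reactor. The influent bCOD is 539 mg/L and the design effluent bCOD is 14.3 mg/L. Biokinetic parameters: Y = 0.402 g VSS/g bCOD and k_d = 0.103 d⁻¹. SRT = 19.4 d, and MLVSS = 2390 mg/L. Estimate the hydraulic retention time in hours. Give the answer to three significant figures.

Rearranging the biomass balance for a CMAS with decay, V = Y·Q·ΔS·θ_c / [X·(1+k_d θ_c)] = 0.402 × 10.8 × (539 − 14.3) × 19.4 / [2390 × (1 + 0.103 × 19.4)] = 4.42×10^4 / 7166 = 6.167 m³.
Hydraulic retention time τ = V/Q = 6.167 / 10.8 = 0.5711 d = 13.71 h.

τ ≈ 13.7 h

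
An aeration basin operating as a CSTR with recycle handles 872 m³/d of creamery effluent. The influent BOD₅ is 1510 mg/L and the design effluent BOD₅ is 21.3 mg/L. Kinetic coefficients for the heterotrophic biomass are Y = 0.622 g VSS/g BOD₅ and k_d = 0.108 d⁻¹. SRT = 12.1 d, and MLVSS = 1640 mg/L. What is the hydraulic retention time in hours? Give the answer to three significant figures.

Rearranging the biomass balance for a CMAS with decay, V = Y·Q·ΔS·θ_c / [X·(1+k_d θ_c)] = 0.622 × 872 × (1510 − 21.3) × 12.1 / [1640 × (1 + 0.108 × 12.1)] = 9.77×10^6 / 3783 = 2583 m³.
τ = V/Q = 2583/872 = 2.962 d, or 71.08 h.

τ ≈ 71.1 h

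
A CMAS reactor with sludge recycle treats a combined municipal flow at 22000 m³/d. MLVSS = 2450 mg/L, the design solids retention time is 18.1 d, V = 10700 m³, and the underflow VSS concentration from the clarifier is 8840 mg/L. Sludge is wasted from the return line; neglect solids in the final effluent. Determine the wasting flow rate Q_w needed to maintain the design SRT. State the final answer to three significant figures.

Q_w ≈ 164 m³/d

Wasting from the return line (neglecting effluent solids): Q_w = V·X / (θ_c·X_r) = 10700 × 2450 / (18.1 × 8840) = 163.8 m³/d.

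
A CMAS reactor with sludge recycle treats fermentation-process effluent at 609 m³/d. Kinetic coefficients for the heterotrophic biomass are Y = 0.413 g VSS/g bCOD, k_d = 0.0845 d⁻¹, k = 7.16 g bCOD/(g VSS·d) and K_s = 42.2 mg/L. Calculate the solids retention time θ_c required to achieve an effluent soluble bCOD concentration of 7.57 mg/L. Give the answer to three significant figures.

θ_c ≈ 2.74 d

From 1/θ_c = Y·k·S/(K_s + S) − k_d: Y·k·S/(K_s+S) = 0.413 × 7.16 × 7.57 / (42.2 + 7.57) = 0.4498 d⁻¹.
Then 1/θ_c = μ − k_d = 0.4498 − 0.0845 = 0.3653 d⁻¹, giving θ_c = 2.738 d.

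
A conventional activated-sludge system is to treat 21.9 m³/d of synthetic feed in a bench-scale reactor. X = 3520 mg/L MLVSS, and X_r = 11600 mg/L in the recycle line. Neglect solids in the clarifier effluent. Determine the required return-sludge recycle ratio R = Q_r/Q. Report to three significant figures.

R = Q_r/Q = X/(X_r − X) = 3520 / (11600 − 3520) = 0.4356.

R ≈ 0.436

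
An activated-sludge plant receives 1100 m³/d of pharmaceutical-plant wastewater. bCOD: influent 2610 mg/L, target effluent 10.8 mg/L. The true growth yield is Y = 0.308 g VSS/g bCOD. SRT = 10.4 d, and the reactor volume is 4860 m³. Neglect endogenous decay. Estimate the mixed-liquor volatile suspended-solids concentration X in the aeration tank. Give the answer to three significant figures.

X ≈ 1880 mg/L

Without decay, X = Y Q (S₀−S) θ_c / V = 0.308 × 1100 × (2610 − 10.8) × 10.4 / 4860 = 1884 mg/L.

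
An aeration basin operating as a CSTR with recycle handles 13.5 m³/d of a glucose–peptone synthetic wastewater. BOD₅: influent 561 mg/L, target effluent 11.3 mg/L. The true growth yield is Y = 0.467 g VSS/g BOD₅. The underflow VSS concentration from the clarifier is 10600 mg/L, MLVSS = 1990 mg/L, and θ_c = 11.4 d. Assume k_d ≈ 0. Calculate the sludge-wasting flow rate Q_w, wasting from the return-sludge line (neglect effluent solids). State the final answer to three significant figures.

Biomass mass balance (decay neglected): V·X = Y·Q·(S₀ − S)·θ_c, so V = 0.467 × 13.5 × (561 − 11.3) × 11.4 / 1990 = 19.85 m³.
Q_w = (V·X)/(θ_c X_r) = 19.85 × 1990 / (11.4 × 10600) = 0.3269 m³/d.

Q_w ≈ 0.327 m³/d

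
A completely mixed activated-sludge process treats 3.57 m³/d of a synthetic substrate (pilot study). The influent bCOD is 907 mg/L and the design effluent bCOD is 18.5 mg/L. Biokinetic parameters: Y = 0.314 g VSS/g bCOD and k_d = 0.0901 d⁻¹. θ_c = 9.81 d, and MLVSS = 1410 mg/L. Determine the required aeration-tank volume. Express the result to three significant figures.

Steady-state biomass mass balance: V·X·(1 + k_d·θ_c) = Y·Q·(S₀ − S)·θ_c, so V = 0.314 × 3.57 × (907 − 18.5) × 9.81 / [1410 × (1 + 0.0901 × 9.81)] = 9.77×10^3 / 2656 = 3.678 m³.

V ≈ 3.68 m³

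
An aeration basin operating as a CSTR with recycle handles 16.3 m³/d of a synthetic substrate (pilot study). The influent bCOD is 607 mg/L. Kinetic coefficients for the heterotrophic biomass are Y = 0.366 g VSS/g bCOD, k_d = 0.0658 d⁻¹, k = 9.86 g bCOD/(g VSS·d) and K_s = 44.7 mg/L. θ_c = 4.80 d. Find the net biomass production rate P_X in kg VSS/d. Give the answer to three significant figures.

P_X ≈ 2.74 kg VSS/d

For a completely mixed reactor with recycle the Lawrence–McCarty relation gives S = K_s·(1 + k_d·θ_c) / [θ_c·(Y·k − k_d) − 1] = 44.7 × (1 + 0.0658 × 4.80) / [4.80 × (0.366 × 9.86 − 0.0658) − 1] = 58.82 / 16.01 = 3.675 mg/L.
Observed yield with endogenous decay: Y_obs = Y / (1 + k_d·θ_c) = 0.366 / (1 + 0.0658 × 4.80) = 0.366 / 1.316 = 0.2781 g VSS/g bCOD.
Q·(S₀ − S) = 16.3 × (607 − 3.67) × 10⁻³ = 9.834 kg/d removed.
So the net sludge growth is P_X = 0.2781 × 9.834 = 2.735 kg VSS/d.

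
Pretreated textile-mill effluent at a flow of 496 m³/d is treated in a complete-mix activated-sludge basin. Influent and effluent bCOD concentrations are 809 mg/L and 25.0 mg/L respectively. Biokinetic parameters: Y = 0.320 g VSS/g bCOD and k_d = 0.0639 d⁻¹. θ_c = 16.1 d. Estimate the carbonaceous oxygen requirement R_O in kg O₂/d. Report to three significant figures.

R_O ≈ 302 kg O₂/d

Correct the yield for decay: Y_obs = Y/(1 + k_d θ_c) = 0.320 / (1 + 0.0639 × 16.1) = 0.320 / 2.029 = 0.1577.
ΔS = 809 − 25.0 = 784.0 mg/L, so the substrate removal rate is 496 × 784.0/1000 = 388.9 kg bCOD/d.
Biomass synthesised: P_X = Y_obs × 388.9 = 61.34 kg VSS/d.
R_O = Q·(S₀ − S) − 1.42·P_X = 388.9 − 1.42 × 61.34 = 301.8 kg O₂/d.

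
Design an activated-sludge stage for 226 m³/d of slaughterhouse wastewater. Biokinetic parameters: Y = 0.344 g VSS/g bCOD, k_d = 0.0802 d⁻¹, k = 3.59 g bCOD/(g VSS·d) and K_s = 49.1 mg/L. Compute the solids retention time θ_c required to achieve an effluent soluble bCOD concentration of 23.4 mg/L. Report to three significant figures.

Specific growth rate at S = 23.4 mg/L: μ = YkS/(K_s+S) = 0.344·3.59·23.4/(49.1+23.4) = 0.3986 d⁻¹.
Then 1/θ_c = μ − k_d = 0.3986 − 0.0802 = 0.3184 d⁻¹, giving θ_c = 3.141 d.

θ_c ≈ 3.14 d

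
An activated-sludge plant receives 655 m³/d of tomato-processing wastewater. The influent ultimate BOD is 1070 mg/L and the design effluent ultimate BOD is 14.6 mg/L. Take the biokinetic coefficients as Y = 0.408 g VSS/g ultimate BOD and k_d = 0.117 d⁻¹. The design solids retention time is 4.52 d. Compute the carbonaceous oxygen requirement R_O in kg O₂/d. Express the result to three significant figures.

R_O ≈ 429 kg O₂/d

Correct the yield for decay: Y_obs = Y/(1 + k_d θ_c) = 0.408 / (1 + 0.117 × 4.52) = 0.408 / 1.529 = 0.2669.
ΔS = 1070 − 14.6 = 1055 mg/L, so the substrate removal rate is 655 × 1055/1000 = 691.3 kg ultimate BOD/d.
Biomass synthesised: P_X = Y_obs × 691.3 = 184.5 kg VSS/d.
Carbonaceous O₂ demand = substrate oxidised − cell-mass equivalent = 691.3 − 1.42 × 184.5 = 429.3 kg O₂/d.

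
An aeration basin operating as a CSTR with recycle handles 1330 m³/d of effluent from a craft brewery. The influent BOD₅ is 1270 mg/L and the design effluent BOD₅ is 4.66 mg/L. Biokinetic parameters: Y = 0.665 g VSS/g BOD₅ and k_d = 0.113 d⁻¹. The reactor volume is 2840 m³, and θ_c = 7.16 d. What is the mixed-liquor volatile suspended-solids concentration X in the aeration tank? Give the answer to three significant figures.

X ≈ 1560 mg/L

X = Y·Q·ΔS·θ_c / [V·(1 + k_d θ_c)] = 0.665 × 1330 × (1270 − 4.66) × 7.16 / [2840 × (1 + 0.113 × 7.16)] = 1560 mg/L.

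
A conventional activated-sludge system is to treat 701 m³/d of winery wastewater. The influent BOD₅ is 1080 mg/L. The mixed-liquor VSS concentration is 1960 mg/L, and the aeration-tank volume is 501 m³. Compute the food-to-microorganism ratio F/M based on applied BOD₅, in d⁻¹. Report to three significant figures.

F/M ≈ 0.771 d⁻¹

F/M = applied load / biomass = Q·S₀/(V·X) = 701 × 1080 / (501.0 × 1960) = 0.7710 d⁻¹.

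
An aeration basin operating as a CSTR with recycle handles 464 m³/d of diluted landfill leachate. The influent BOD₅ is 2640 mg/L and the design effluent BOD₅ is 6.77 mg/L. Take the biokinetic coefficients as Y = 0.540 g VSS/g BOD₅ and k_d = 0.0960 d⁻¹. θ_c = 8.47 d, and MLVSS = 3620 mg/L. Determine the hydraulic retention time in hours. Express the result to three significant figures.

From the SRT design equation V = Y Q (S₀−S) θ_c / [X (1 + k_d θ_c)] = 0.540 × 464 × (2640 − 6.77) × 8.47 / [3620 × (1 + 0.0960 × 8.47)] = 5.59×10^6 / 6563 = 851.4 m³.
Hydraulic retention time τ = V/Q = 851.4 / 464 = 1.835 d = 44.04 h.

τ ≈ 44.0 h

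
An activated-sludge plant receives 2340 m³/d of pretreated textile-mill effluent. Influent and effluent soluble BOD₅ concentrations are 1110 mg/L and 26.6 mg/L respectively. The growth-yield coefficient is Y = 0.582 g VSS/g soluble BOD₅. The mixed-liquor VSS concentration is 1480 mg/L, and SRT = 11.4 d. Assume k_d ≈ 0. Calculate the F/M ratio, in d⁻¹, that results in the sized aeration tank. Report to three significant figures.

F/M ≈ 0.154 d⁻¹

V·X = Y·Q·ΔS·θ_c gives V = 0.582 × 2340 × (1110 − 26.6) × 11.4 / 1480 = 11365 m³.
Food-to-microorganism ratio F/M = Q S₀ / (V X) = 2340 × 1110 / (11365 × 1480) = 0.1544 d⁻¹.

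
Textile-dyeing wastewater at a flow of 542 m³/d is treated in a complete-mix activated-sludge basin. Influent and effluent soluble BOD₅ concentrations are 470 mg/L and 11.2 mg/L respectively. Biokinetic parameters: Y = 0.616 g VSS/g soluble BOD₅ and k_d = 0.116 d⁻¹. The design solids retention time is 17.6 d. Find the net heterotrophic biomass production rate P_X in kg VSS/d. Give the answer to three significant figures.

P_X ≈ 50.4 kg VSS/d

Correct the yield for decay: Y_obs = Y/(1 + k_d θ_c) = 0.616 / (1 + 0.116 × 17.6) = 0.616 / 3.042 = 0.2025.
Q·(S₀ − S) = 542 × (470 − 11.2) × 10⁻³ = 248.7 kg/d removed.
So the net sludge growth is P_X = 0.2025 × 248.7 = 50.36 kg VSS/d.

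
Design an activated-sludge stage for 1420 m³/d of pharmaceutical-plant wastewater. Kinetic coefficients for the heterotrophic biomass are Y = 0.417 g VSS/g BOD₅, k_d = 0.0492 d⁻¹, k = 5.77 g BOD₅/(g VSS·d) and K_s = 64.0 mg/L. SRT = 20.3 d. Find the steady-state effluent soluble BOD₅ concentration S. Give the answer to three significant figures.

S ≈ 2.73 mg/L

From the Monod/SRT balance for a CMAS, S = K_s·(1+k_d θ_c)/[θ_c·(Y k − k_d) − 1] = 64.0 × (1 + 0.0492 × 20.3) / [20.3 × (0.417 × 5.77 − 0.0492) − 1] = 127.9 / 46.84 = 2.731 mg/L.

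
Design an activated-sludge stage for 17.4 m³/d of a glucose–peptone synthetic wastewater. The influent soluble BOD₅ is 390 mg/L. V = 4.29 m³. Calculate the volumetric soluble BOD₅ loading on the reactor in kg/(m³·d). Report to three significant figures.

L_v = Q S₀ / V = 17.4 × 390 × 10⁻³ / 4.290 = 1.582 kg/(m³·d).

L_v ≈ 1.58 kg soluble BOD₅/(m³·d)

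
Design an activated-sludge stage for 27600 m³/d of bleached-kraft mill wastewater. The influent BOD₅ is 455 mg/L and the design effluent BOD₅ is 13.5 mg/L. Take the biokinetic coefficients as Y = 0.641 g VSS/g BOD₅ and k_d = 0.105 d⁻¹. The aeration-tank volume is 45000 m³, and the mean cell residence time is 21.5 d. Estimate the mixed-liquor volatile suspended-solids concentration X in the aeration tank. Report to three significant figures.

From V·X·(1 + k_d·θ_c) = Y·Q·(S₀ − S)·θ_c: X = 0.641 × 27600 × (455 − 13.5) × 21.5 / [45000 × (1 + 0.105 × 21.5)] = 1146 mg/L.

X ≈ 1150 mg/L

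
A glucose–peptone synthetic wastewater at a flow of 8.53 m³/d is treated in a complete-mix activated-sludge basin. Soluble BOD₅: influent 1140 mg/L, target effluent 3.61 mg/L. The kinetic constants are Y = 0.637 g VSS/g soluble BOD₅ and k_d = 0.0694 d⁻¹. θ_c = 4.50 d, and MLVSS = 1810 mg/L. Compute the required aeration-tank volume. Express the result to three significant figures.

V ≈ 11.7 m³

Steady-state biomass mass balance: V·X·(1 + k_d·θ_c) = Y·Q·(S₀ − S)·θ_c, so V = 0.637 × 8.53 × (1140 − 3.61) × 4.50 / [1810 × (1 + 0.0694 × 4.50)] = 2.78×10^4 / 2375 = 11.70 m³.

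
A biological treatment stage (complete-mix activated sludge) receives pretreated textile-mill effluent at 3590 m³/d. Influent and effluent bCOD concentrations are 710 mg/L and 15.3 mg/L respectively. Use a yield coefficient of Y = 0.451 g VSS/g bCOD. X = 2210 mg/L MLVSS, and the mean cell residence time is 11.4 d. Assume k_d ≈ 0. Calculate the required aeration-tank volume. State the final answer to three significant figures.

V ≈ 5800 m³

With k_d = 0 the design equation reduces to V = Y Q (S₀−S) θ_c / X = 0.451 × 3590 × (710 − 15.3) × 11.4 / 2210 = 5802 m³.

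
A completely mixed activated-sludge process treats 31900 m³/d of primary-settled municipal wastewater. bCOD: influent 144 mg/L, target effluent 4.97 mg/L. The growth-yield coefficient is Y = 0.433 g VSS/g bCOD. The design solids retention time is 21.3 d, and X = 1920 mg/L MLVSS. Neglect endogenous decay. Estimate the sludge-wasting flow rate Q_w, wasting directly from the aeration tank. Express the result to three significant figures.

With k_d = 0 the design equation reduces to V = Y Q (S₀−S) θ_c / X = 0.433 × 31900 × (144 − 4.97) × 21.3 / 1920 = 21304 m³.
For wasting at MLVSS concentration, Q_w = V/θ_c = 21304/21.3 = 1000 m³/d.

Q_w ≈ 1000 m³/d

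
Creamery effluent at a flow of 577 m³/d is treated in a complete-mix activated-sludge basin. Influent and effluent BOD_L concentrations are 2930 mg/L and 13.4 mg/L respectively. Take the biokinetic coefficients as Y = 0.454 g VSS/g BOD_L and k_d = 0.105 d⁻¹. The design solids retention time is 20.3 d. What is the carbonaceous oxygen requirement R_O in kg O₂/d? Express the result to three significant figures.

Correct the yield for decay: Y_obs = Y/(1 + k_d θ_c) = 0.454 / (1 + 0.105 × 20.3) = 0.454 / 3.131 = 0.1450.
Mass of BOD_L removed per day: Q(S₀ − S) = 577 × 2917 g/m³ = 1683 kg/d.
P_X = Y_obs·Q·(S₀ − S) = 0.1450 × 1683 = 244.0 kg VSS/d.
R_O = Q·ΔS − 1.42 P_X = 1683 − 346.5 = 1336 kg O₂/d.

R_O ≈ 1340 kg O₂/d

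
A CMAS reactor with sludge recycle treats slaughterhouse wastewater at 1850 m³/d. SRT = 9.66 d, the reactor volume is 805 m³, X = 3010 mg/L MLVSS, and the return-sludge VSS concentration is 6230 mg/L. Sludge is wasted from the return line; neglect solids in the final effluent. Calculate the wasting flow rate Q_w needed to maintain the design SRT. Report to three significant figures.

Wasting from the return line (neglecting effluent solids): Q_w = V·X / (θ_c·X_r) = 805.0 × 3010 / (9.66 × 6230) = 40.26 m³/d.

Q_w ≈ 40.3 m³/d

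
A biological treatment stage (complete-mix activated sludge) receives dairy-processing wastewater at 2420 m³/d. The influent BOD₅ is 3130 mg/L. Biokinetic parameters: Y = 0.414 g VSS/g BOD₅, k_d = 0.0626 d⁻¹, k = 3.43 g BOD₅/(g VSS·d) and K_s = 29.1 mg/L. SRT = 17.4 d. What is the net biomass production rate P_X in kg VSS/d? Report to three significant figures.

For a completely mixed reactor with recycle the Lawrence–McCarty relation gives S = K_s·(1 + k_d·θ_c) / [θ_c·(Y·k − k_d) − 1] = 29.1 × (1 + 0.0626 × 17.4) / [17.4 × (0.414 × 3.43 − 0.0626) − 1] = 60.80 / 22.62 = 2.688 mg/L.
Y_obs = Y / (1 + k_d θ_c) = 0.414 / (1 + 0.0626 × 17.4) = 0.414 / 2.089 = 0.1982.
Substrate removed = Q·(S₀ − S) = 2420 m³/d × (3130 − 2.69) g/m³ = 7.57×10^6 g/d = 7568 kg/d.
Net biomass production P_X = Y_obs × Q·(S₀ − S) = 0.1982 × 7568 = 1500 kg VSS/d.

P_X ≈ 1500 kg VSS/d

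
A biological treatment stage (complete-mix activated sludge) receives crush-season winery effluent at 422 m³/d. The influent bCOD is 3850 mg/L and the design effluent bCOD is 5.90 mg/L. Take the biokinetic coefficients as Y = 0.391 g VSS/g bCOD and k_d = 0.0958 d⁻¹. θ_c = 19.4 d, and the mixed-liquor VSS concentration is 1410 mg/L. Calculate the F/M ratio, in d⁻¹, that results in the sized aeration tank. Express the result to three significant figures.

F/M ≈ 0.377 d⁻¹

From the SRT design equation V = Y Q (S₀−S) θ_c / [X (1 + k_d θ_c)] = 0.391 × 422 × (3850 − 5.90) × 19.4 / [1410 × (1 + 0.0958 × 19.4)] = 1.23×10^7 / 4031 = 3053 m³.
F/M = Q·S₀ / (V·X) = 422 × 3850 / (3053 × 1410) = 0.3774 g bCOD·(g VSS·d)⁻¹.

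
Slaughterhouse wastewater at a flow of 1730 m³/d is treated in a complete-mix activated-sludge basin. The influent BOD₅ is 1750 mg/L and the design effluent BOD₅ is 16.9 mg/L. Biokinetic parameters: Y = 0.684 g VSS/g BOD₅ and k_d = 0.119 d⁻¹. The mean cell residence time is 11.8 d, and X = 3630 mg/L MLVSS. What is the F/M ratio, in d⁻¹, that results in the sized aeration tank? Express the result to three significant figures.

From the SRT design equation V = Y Q (S₀−S) θ_c / [X (1 + k_d θ_c)] = 0.684 × 1730 × (1750 − 16.9) × 11.8 / [3630 × (1 + 0.119 × 11.8)] = 2.42×10^7 / 8727 = 2773 m³.
F/M = Q·S₀ / (V·X) = 1730 × 1750 / (2773 × 3630) = 0.3008 g BOD₅·(g VSS·d)⁻¹.

F/M ≈ 0.301 d⁻¹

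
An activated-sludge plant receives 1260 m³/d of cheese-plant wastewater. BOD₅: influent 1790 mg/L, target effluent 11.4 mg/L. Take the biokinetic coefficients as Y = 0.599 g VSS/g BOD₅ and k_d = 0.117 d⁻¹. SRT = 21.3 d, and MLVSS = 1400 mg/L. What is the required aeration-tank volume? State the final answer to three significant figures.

Rearranging the biomass balance for a CMAS with decay, V = Y·Q·ΔS·θ_c / [X·(1+k_d θ_c)] = 0.599 × 1260 × (1790 − 11.4) × 21.3 / [1400 × (1 + 0.117 × 21.3)] = 2.86×10^7 / 4889 = 5848 m³.

V ≈ 5850 m³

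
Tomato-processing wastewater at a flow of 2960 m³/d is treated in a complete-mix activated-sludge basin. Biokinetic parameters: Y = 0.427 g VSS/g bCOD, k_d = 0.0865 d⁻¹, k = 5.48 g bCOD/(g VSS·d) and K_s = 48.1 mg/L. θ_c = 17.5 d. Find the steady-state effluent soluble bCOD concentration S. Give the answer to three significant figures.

Effluent substrate depends only on kinetics and SRT: S = K_s(1 + k_d θ_c) / [θ_c(Yk − k_d) − 1] = 48.1 × (1 + 0.0865 × 17.5) / [17.5 × (0.427 × 5.48 − 0.0865) − 1] = 120.9 / 38.44 = 3.146 mg/L.

S ≈ 3.15 mg/L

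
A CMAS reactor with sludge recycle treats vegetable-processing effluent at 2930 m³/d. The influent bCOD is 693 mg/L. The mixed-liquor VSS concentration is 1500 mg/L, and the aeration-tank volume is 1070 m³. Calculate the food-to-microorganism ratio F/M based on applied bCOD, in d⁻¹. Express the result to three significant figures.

F/M = Q·S₀ / (V·X) = 2930 × 693 / (1070 × 1500) = 1.265 g bCOD·(g VSS·d)⁻¹.

F/M ≈ 1.27 d⁻¹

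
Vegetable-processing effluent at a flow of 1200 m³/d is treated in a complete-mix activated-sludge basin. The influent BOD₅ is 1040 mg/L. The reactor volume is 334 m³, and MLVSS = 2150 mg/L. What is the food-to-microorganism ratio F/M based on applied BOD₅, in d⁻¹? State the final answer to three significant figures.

F/M ≈ 1.74 d⁻¹

F/M = applied load / biomass = Q·S₀/(V·X) = 1200 × 1040 / (334.0 × 2150) = 1.738 d⁻¹.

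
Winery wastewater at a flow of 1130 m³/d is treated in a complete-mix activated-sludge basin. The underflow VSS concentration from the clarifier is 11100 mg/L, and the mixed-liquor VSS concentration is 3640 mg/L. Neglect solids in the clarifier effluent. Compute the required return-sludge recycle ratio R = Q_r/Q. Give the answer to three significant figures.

Solids balance on the clarifier gives (1+R)X = R·X_r, so R = X/(X_r − X) = 3640 / (11100 − 3640) = 0.4879.

R ≈ 0.488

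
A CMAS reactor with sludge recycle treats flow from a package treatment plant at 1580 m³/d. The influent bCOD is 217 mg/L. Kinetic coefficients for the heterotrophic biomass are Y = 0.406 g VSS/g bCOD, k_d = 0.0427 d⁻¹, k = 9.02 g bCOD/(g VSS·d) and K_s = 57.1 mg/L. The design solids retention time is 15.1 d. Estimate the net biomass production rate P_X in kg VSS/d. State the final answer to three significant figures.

From the Monod/SRT balance for a CMAS, S = K_s·(1+k_d θ_c)/[θ_c·(Y k − k_d) − 1] = 57.1 × (1 + 0.0427 × 15.1) / [15.1 × (0.406 × 9.02 − 0.0427) − 1] = 93.92 / 53.65 = 1.750 mg/L.
Observed yield with endogenous decay: Y_obs = Y / (1 + k_d·θ_c) = 0.406 / (1 + 0.0427 × 15.1) = 0.406 / 1.645 = 0.2468 g VSS/g bCOD.
Mass of bCOD removed per day: Q(S₀ − S) = 1580 × 215.2 g/m³ = 340.1 kg/d.
Net biomass production P_X = Y_obs × Q·(S₀ − S) = 0.2468 × 340.1 = 83.95 kg VSS/d.

P_X ≈ 84.0 kg VSS/d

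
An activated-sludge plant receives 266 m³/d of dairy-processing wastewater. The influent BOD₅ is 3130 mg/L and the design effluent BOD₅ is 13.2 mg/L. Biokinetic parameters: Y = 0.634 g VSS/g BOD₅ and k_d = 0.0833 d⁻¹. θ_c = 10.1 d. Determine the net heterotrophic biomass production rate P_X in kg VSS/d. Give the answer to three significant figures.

P_X ≈ 285 kg VSS/d

Correct the yield for decay: Y_obs = Y/(1 + k_d θ_c) = 0.634 / (1 + 0.0833 × 10.1) = 0.634 / 1.841 = 0.3443.
Q·(S₀ − S) = 266 × (3130 − 13.2) × 10⁻³ = 829.1 kg/d removed.
Net biomass production P_X = Y_obs × Q·(S₀ − S) = 0.3443 × 829.1 = 285.5 kg VSS/d.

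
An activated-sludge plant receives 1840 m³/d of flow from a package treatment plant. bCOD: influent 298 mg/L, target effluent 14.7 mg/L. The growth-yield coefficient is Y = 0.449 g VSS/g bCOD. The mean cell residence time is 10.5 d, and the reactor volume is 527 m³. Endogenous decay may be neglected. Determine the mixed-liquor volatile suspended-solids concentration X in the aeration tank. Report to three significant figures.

X ≈ 4660 mg/L

Without decay, X = Y Q (S₀−S) θ_c / V = 0.449 × 1840 × (298 − 14.7) × 10.5 / 527 = 4663 mg/L.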